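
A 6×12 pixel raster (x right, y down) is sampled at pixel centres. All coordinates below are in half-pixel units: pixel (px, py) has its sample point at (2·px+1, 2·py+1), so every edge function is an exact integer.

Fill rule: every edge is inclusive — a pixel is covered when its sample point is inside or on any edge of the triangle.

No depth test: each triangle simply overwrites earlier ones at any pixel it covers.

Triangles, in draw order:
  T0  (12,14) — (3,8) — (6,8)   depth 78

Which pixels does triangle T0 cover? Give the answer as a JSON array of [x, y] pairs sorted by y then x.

T0:
  2·area = 18
  edge (12, 14)→(3, 8): d=(-9,-6) inclusive
  edge (3, 8)→(6, 8): d=(3,0) inclusive
  edge (6, 8)→(12, 14): d=(6,6) inclusive
    (0,1)@(1, 3): e=[33,-15,0] → .  [on edge]
    (1,2)@(3, 5): e=[27,-9,0] → .  [on edge]
    (2,3)@(5, 7): e=[21,-3,0] → .  [on edge]
    (2,4)@(5, 9): e=[3,3,12] → X
    (3,4)@(7, 9): e=[15,3,0] → X  [on edge]
    (4,4)@(9, 9): e=[27,3,-12] → .
    (2,5)@(5, 11): e=[-15,9,24] → .
    (3,5)@(7, 11): e=[-3,9,12] → .
    (4,5)@(9, 11): e=[9,9,0] → X  [on edge]
    (5,5)@(11, 11): e=[21,9,-12] → .
    (4,6)@(9, 13): e=[-9,15,12] → .
    (5,6)@(11, 13): e=[3,15,0] → X  [on edge]
  covered (4 px):
    . . . . . .
    . . . . . .
    . . . . . .
    . . . . . .
    . . X X . .
    . . . . X .
    . . . . . X
    . . . . . .
    . . . . . .
    . . . . . .
    . . . . . .
    . . . . . .

Final: [[2,4],[3,4],[4,5],[5,6]]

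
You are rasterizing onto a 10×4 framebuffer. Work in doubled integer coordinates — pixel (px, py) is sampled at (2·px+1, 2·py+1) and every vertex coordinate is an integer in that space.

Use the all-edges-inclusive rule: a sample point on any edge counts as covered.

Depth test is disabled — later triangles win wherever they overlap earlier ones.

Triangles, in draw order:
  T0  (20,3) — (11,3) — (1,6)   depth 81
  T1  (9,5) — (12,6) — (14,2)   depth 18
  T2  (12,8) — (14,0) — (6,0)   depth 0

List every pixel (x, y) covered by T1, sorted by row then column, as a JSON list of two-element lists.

T0:
  2·area = 27  (B↔C swapped to make it positive)
  edge (20, 3)→(1, 6): d=(-19,3) inclusive
  edge (1, 6)→(11, 3): d=(10,-3) inclusive
  edge (11, 3)→(20, 3): d=(9,0) inclusive
    (0,1)@(1, 3): e=[57,-30,0] → .  [on edge]
    (1,1)@(3, 3): e=[51,-24,0] → .  [on edge]
    (2,1)@(5, 3): e=[45,-18,0] → .  [on edge]
    (3,1)@(7, 3): e=[39,-12,0] → .  [on edge]
    (4,1)@(9, 3): e=[33,-6,0] → .  [on edge]
    (5,1)@(11, 3): e=[27,0,0] → X  [on edge]
    (6,1)@(13, 3): e=[21,6,0] → X  [on edge]
    (7,1)@(15, 3): e=[15,12,0] → X  [on edge]
    (8,1)@(17, 3): e=[9,18,0] → X  [on edge]
    (9,1)@(19, 3): e=[3,24,0] → X  [on edge]
    (2,2)@(5, 5): e=[7,2,18] → X
    (3,2)@(7, 5): e=[1,8,18] → X
  covered (7 px):
    . . . . . . . . . .
    . . . . . X X X X X
    . . X X . . . . . .
    . . . . . . . . . .
T1:
  2·area = 14  (B↔C swapped to make it positive)
  edge (9, 5)→(14, 2): d=(5,-3) inclusive
  edge (14, 2)→(12, 6): d=(-2,4) inclusive
  edge (12, 6)→(9, 5): d=(-3,-1) inclusive
    (1,1)@(3, 3): e=[-28,42,0] → .  [on edge]
    (6,1)@(13, 3): e=[2,2,10] → X
    (7,1)@(15, 3): e=[8,-6,12] → .
    (4,2)@(9, 5): e=[0,14,0] → X  [on edge]
    (5,2)@(11, 5): e=[6,6,2] → X
    (6,2)@(13, 5): e=[12,-2,4] → .
    (4,3)@(9, 7): e=[10,10,-6] → .
    (5,3)@(11, 7): e=[16,2,-4] → .
    (7,3)@(15, 7): e=[28,-14,0] → .  [on edge]
  covered (3 px):
    . . . . . . . . . .
    . . . . . . X . . .
    . . . . X X . . . .
    . . . . . . . . . .
T2:
  2·area = 64  (B↔C swapped to make it positive)
  edge (12, 8)→(6, 0): d=(-6,-8) inclusive
  edge (6, 0)→(14, 0): d=(8,0) inclusive
  edge (14, 0)→(12, 8): d=(-2,8) inclusive
    (3,0)@(7, 1): e=[2,8,54] → X
    (4,0)@(9, 1): e=[18,8,38] → X
    (5,0)@(11, 1): e=[34,8,22] → X
    (6,0)@(13, 1): e=[50,8,6] → X
    (7,0)@(15, 1): e=[66,8,-10] → .
    (3,1)@(7, 3): e=[-10,24,50] → .
    (4,1)@(9, 3): e=[6,24,34] → X
    (7,1)@(15, 3): e=[54,24,-14] → .
    (4,2)@(9, 5): e=[-6,40,30] → .
    (5,2)@(11, 5): e=[10,40,14] → X
    (6,2)@(13, 5): e=[26,40,-2] → .
    (5,3)@(11, 7): e=[-2,56,10] → .
  covered (8 px):
    . . . X X X X . . .
    . . . . X X X . . .
    . . . . . X . . . .
    . . . . . . . . . .

Result: [[6,1],[4,2],[5,2]]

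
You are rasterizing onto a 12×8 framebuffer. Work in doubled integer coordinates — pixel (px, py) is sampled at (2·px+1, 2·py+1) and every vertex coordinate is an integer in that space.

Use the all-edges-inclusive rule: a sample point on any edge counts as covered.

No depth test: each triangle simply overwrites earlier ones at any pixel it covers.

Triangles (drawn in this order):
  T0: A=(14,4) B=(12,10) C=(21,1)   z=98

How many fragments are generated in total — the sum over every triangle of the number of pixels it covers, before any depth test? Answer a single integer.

T0:
  2·area = 36  (B↔C swapped to make it positive)
  edge (14, 4)→(21, 1): d=(7,-3) inclusive
  edge (21, 1)→(12, 10): d=(-9,9) inclusive
  edge (12, 10)→(14, 4): d=(2,-6) inclusive
    (7,0)@(15, 1): e=[-18,54,0] → ·  [on edge]
    (10,0)@(21, 1): e=[0,0,36] → #  [on edge]
    (11,0)@(23, 1): e=[6,-18,48] → ·
    (8,1)@(17, 3): e=[2,18,16] → #
    (9,1)@(19, 3): e=[8,0,28] → #  [on edge]
    (10,1)@(21, 3): e=[14,-18,40] → ·
    (7,2)@(15, 5): e=[10,18,8] → #
    (8,2)@(17, 5): e=[16,0,20] → #  [on edge]
    (9,2)@(19, 5): e=[22,-18,32] → ·
    (3,3)@(7, 7): e=[0,72,-36] → ·  [on edge]
    (6,3)@(13, 7): e=[18,18,0] → #  [on edge]
    (7,3)@(15, 7): e=[24,0,12] → #  [on edge]
    (6,4)@(13, 9): e=[32,0,4] → #  [on edge]
    (5,5)@(11, 11): e=[40,0,-4] → ·  [on edge]
    (4,6)@(9, 13): e=[48,0,-12] → ·  [on edge]
    (5,6)@(11, 13): e=[54,-18,0] → ·  [on edge]
    (3,7)@(7, 15): e=[56,0,-20] → ·  [on edge]
  covered (8 px):
    · · · · · · · · · · # ·
    · · · · · · · · # # · ·
    · · · · · · · # # · · ·
    · · · · · · # # · · · ·
    · · · · · · # · · · · ·
    · · · · · · · · · · · ·
    · · · · · · · · · · · ·
    · · · · · · · · · · · ·

Final: 8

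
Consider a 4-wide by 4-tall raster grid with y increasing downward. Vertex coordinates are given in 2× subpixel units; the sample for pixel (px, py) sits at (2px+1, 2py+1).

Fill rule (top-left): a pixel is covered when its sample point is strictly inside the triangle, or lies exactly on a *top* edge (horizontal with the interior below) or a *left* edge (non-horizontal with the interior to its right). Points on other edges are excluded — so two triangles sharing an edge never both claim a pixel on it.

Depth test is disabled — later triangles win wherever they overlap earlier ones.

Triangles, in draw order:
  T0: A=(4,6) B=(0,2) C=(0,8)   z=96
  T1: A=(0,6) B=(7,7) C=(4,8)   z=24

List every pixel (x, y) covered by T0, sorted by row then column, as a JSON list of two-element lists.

T0:
  2·area = 24  (B↔C swapped to make it positive)
  edge (4, 6)→(0, 8): d=(-4,2) right/bottom  bias=-1
  edge (0, 8)→(0, 2): d=(0,-6) top-left  bias=+0
  edge (0, 2)→(4, 6): d=(4,4) right/bottom  bias=-1
    (0,1)@(1, 3): e=[18,6,0] → .  [on edge]
    (0,2)@(1, 5): e=[10,6,8] → X
    (1,2)@(3, 5): e=[6,18,0] → .  [on edge]
    (0,3)@(1, 7): e=[2,6,16] → X
    (1,3)@(3, 7): e=[-2,18,8] → .
    (2,3)@(5, 7): e=[-6,30,0] → .  [on edge]
  covered (2 px):
    . . . .
    . . . .
    X . . .
    X . . .
T1:
  2·area = 10
  edge (0, 6)→(7, 7): d=(7,1) right/bottom  bias=-1
  edge (7, 7)→(4, 8): d=(-3,1) right/bottom  bias=-1
  edge (4, 8)→(0, 6): d=(-4,-2) top-left  bias=+0
    (1,3)@(3, 7): e=[4,4,2] → X
    (2,3)@(5, 7): e=[2,2,6] → X
    (3,3)@(7, 7): e=[0,0,10] → .  [on edge]
  covered (2 px):
    . . . .
    . . . .
    . . . .
    . X X .

Answer: [[0,2],[0,3]]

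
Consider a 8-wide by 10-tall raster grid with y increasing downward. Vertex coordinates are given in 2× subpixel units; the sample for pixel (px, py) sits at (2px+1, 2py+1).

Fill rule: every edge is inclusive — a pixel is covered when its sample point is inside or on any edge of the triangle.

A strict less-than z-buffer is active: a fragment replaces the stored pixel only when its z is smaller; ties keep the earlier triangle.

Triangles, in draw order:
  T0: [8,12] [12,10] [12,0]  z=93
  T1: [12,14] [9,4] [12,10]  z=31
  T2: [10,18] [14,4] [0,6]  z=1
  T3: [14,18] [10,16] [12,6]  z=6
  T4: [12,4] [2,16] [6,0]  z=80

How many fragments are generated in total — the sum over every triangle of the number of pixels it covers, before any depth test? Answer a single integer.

T0:
  2·area = 40  (B↔C swapped to make it positive)
  edge (8, 12)→(12, 0): d=(4,-12) inclusive
  edge (12, 0)→(12, 10): d=(0,10) inclusive
  edge (12, 10)→(8, 12): d=(-4,2) inclusive
    (5,1)@(11, 3): e=[0,10,30] → X  [on edge]
    (6,1)@(13, 3): e=[24,-10,26] → .
    (5,2)@(11, 5): e=[8,10,22] → X
    (6,2)@(13, 5): e=[32,-10,18] → .
    (5,3)@(11, 7): e=[16,10,14] → X
    (6,3)@(13, 7): e=[40,-10,10] → .
    (4,4)@(9, 9): e=[0,30,10] → X  [on edge]
    (6,4)@(13, 9): e=[48,-10,2] → .
    (4,5)@(9, 11): e=[8,30,2] → X
    (5,5)@(11, 11): e=[32,10,-2] → .
    (4,6)@(9, 13): e=[16,30,-6] → .
    (3,7)@(7, 15): e=[0,50,-10] → .  [on edge]
  covered (6 px):
    . . . . . . . .
    . . . . . X . .
    . . . . . X . .
    . . . . . X . .
    . . . . X X . .
    . . . . X . . .
    . . . . . . . .
    . . . . . . . .
    . . . . . . . .
    . . . . . . . .
T1:
  2·area = 12
  edge (12, 14)→(9, 4): d=(-3,-10) inclusive
  edge (9, 4)→(12, 10): d=(3,6) inclusive
  edge (12, 10)→(12, 14): d=(0,4) inclusive
    (5,4)@(11, 9): e=[5,3,4] → X
    (6,4)@(13, 9): e=[25,-9,-4] → .
    (5,5)@(11, 11): e=[-1,9,4] → .
  covered (1 px):
    . . . . . . . .
    . . . . . . . .
    . . . . . . . .
    . . . . . . . .
    . . . . . X . .
    . . . . . . . .
    . . . . . . . .
    . . . . . . . .
    . . . . . . . .
    . . . . . . . .
T2:
  2·area = 188  (B↔C swapped to make it positive)
  edge (10, 18)→(0, 6): d=(-10,-12) inclusive
  edge (0, 6)→(14, 4): d=(14,-2) inclusive
  edge (14, 4)→(10, 18): d=(-4,14) inclusive
    (3,2)@(7, 5): e=[94,0,94] → X  [on edge]
    (4,2)@(9, 5): e=[118,4,66] → X
    (5,2)@(11, 5): e=[142,8,38] → X
    (6,2)@(13, 5): e=[166,12,10] → X
    (7,2)@(15, 5): e=[190,16,-18] → .
    (0,3)@(1, 7): e=[2,16,170] → X
    (1,3)@(3, 7): e=[26,20,142] → X
    (2,3)@(5, 7): e=[50,24,114] → X
    (7,3)@(15, 7): e=[170,44,-26] → .
    (0,4)@(1, 9): e=[-18,44,162] → .
    (1,4)@(3, 9): e=[6,48,134] → X
    (6,4)@(13, 9): e=[126,68,-6] → .
  covered (24 px):
    . . . . . . . .
    . . . . . . . .
    . . . X X X X .
    X X X X X X X .
    . X X X X X . .
    . . X X X X . .
    . . . X X X . .
    . . . . X . . .
    . . . . . . . .
    . . . . . . . .
T3:
  2·area = 44
  edge (14, 18)→(10, 16): d=(-4,-2) inclusive
  edge (10, 16)→(12, 6): d=(2,-10) inclusive
  edge (12, 6)→(14, 18): d=(2,12) inclusive
    (6,0)@(13, 1): e=[66,0,-22] → .  [on edge]
    (5,5)@(11, 11): e=[22,0,22] → X  [on edge]
    (6,5)@(13, 11): e=[26,20,-2] → .
    (5,6)@(11, 13): e=[14,4,26] → X
    (6,6)@(13, 13): e=[18,24,2] → X
    (7,6)@(15, 13): e=[22,44,-22] → .
    (5,7)@(11, 15): e=[6,8,30] → X
    (7,7)@(15, 15): e=[14,48,-18] → .
    (5,8)@(11, 17): e=[-2,12,34] → .
    (6,8)@(13, 17): e=[2,32,10] → X
    (7,8)@(15, 17): e=[6,52,-14] → .
    (6,9)@(13, 19): e=[-6,36,14] → .
  covered (6 px):
    . . . . . . . .
    . . . . . . . .
    . . . . . . . .
    . . . . . . . .
    . . . . . . . .
    . . . . . X . .
    . . . . . X X .
    . . . . . X X .
    . . . . . . X .
    . . . . . . . .
T4:
  2·area = 112
  edge (12, 4)→(2, 16): d=(-10,12) inclusive
  edge (2, 16)→(6, 0): d=(4,-16) inclusive
  edge (6, 0)→(12, 4): d=(6,4) inclusive
    (3,0)@(7, 1): e=[90,20,2] → X
    (4,0)@(9, 1): e=[66,52,-6] → .
    (3,1)@(7, 3): e=[70,28,14] → X
    (4,1)@(9, 3): e=[46,60,6] → X
    (5,1)@(11, 3): e=[22,92,-2] → .
    (2,2)@(5, 5): e=[74,4,34] → X
    (5,2)@(11, 5): e=[2,100,10] → X
    (6,2)@(13, 5): e=[-22,132,2] → .
    (2,3)@(5, 7): e=[54,12,46] → X
    (5,3)@(11, 7): e=[-18,108,22] → .
    (2,4)@(5, 9): e=[34,20,58] → X
    (4,4)@(9, 9): e=[-14,84,42] → .
  covered (14 px):
    . . . X . . . .
    . . . X X . . .
    . . X X X X . .
    . . X X X . . .
    . . X X . . . .
    . . X . . . . .
    . X . . . . . .
    . . . . . . . .
    . . . . . . . .
    . . . . . . . .

Answer: 51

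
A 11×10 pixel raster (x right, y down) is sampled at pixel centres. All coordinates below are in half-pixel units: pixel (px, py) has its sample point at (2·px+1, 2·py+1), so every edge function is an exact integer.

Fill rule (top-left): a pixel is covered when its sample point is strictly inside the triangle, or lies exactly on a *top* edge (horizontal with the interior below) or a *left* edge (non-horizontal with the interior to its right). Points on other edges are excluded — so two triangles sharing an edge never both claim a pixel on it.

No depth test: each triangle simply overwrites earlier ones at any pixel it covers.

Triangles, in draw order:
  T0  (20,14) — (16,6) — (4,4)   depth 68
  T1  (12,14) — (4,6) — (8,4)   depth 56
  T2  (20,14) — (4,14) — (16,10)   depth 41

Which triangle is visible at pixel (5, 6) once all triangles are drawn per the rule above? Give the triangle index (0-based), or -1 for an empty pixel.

T0:
  2·area = 88  (B↔C swapped to make it positive)
  edge (20, 14)→(4, 4): d=(-16,-10) top-left  bias=+0
  edge (4, 4)→(16, 6): d=(12,2) right/bottom  bias=-1
  edge (16, 6)→(20, 14): d=(4,8) right/bottom  bias=-1
    (3,2)@(7, 5): e=[14,6,68] → #
    (4,2)@(9, 5): e=[34,2,52] → #
    (5,2)@(11, 5): e=[54,-2,36] → ·
    (3,3)@(7, 7): e=[-18,30,76] → ·
    (4,3)@(9, 7): e=[2,26,60] → #
    (5,3)@(11, 7): e=[22,22,44] → #
    (6,3)@(13, 7): e=[42,18,28] → #
    (7,3)@(15, 7): e=[62,14,12] → #
    (8,3)@(17, 7): e=[82,10,-4] → ·
    (4,4)@(9, 9): e=[-30,50,68] → ·
    (5,4)@(11, 9): e=[-10,46,52] → ·
    (6,4)@(13, 9): e=[10,42,36] → #
  covered (11 px):
    · · · · · · · · · · ·
    · · · · · · · · · · ·
    · · · # # · · · · · ·
    · · · · # # # # · · ·
    · · · · · · # # # · ·
    · · · · · · · · # · ·
    · · · · · · · · · # ·
    · · · · · · · · · · ·
    · · · · · · · · · · ·
    · · · · · · · · · · ·
T1:
  2·area = 48
  edge (12, 14)→(4, 6): d=(-8,-8) top-left  bias=+0
  edge (4, 6)→(8, 4): d=(4,-2) top-left  bias=+0
  edge (8, 4)→(12, 14): d=(4,10) right/bottom  bias=-1
    (0,1)@(1, 3): e=[0,-18,66] → ·  [on edge]
    (1,2)@(3, 5): e=[0,-6,54] → ·  [on edge]
    (3,2)@(7, 5): e=[32,2,14] → #
    (4,2)@(9, 5): e=[48,6,-6] → ·
    (2,3)@(5, 7): e=[0,6,42] → #  [on edge]
    (4,3)@(9, 7): e=[32,14,2] → #
    (5,3)@(11, 7): e=[48,18,-18] → ·
    (2,4)@(5, 9): e=[-16,14,50] → ·
    (3,4)@(7, 9): e=[0,18,30] → #  [on edge]
    (5,4)@(11, 9): e=[32,26,-10] → ·
    (3,5)@(7, 11): e=[-16,26,38] → ·
    (4,5)@(9, 11): e=[0,30,18] → #  [on edge]
    (5,6)@(11, 13): e=[0,42,6] → #  [on edge]
    (6,7)@(13, 15): e=[0,54,-6] → ·  [on edge]
    (7,8)@(15, 17): e=[0,66,-18] → ·  [on edge]
    (8,9)@(17, 19): e=[0,78,-30] → ·  [on edge]
  covered (8 px):
    · · · · · · · · · · ·
    · · · · · · · · · · ·
    · · · # · · · · · · ·
    · · # # # · · · · · ·
    · · · # # · · · · · ·
    · · · · # · · · · · ·
    · · · · · # · · · · ·
    · · · · · · · · · · ·
    · · · · · · · · · · ·
    · · · · · · · · · · ·
T2:
  2·area = 64
  edge (20, 14)→(4, 14): d=(-16,0) right/bottom  bias=-1
  edge (4, 14)→(16, 10): d=(12,-4) top-left  bias=+0
  edge (16, 10)→(20, 14): d=(4,4) right/bottom  bias=-1
    (3,0)@(7, 1): e=[208,-144,0] → ·  [on edge]
    (4,1)@(9, 3): e=[176,-112,0] → ·  [on edge]
    (5,2)@(11, 5): e=[144,-80,0] → ·  [on edge]
    (6,3)@(13, 7): e=[112,-48,0] → ·  [on edge]
    (7,4)@(15, 9): e=[80,-16,0] → ·  [on edge]
    (9,4)@(19, 9): e=[80,0,-16] → ·  [on edge]
    (6,5)@(13, 11): e=[48,0,16] → #  [on edge]
    (7,5)@(15, 11): e=[48,8,8] → #
    (8,5)@(17, 11): e=[48,16,0] → ·  [on edge]
    (3,6)@(7, 13): e=[16,0,48] → #  [on edge]
    (4,6)@(9, 13): e=[16,8,40] → #
    (5,6)@(11, 13): e=[16,16,32] → #
    (9,6)@(19, 13): e=[16,48,0] → ·  [on edge]
    (0,7)@(1, 15): e=[-16,0,80] → ·  [on edge]
    (10,7)@(21, 15): e=[-16,80,0] → ·  [on edge]
  covered (8 px):
    · · · · · · · · · · ·
    · · · · · · · · · · ·
    · · · · · · · · · · ·
    · · · · · · · · · · ·
    · · · · · · · · · · ·
    · · · · · · # # · · ·
    · · · # # # # # # · ·
    · · · · · · · · · · ·
    · · · · · · · · · · ·
    · · · · · · · · · · ·

Z-buffer (winner per pixel, '.' = empty):
  . . . . . . . . . . .
  . . . . . . . . . . .
  . . . 1 0 . . . . . .
  . . 1 1 1 0 0 0 . . .
  . . . 1 1 . 0 0 0 . .
  . . . . 1 . 2 2 0 . .
  . . . 2 2 2 2 2 2 0 .
  . . . . . . . . . . .
  . . . . . . . . . . .
  . . . . . . . . . . .

Result: 2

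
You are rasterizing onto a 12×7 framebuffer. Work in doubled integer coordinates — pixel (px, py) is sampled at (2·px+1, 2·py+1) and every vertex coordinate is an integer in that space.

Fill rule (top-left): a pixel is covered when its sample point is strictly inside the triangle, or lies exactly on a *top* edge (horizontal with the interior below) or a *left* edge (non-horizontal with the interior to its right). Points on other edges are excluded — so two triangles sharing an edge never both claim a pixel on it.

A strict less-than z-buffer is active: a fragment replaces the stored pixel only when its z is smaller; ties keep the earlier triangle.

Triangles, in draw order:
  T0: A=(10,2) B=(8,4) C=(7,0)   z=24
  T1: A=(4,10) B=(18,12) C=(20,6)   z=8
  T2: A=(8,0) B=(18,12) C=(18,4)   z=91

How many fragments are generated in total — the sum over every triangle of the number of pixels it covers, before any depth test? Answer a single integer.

T0:
  2·area = 10
  edge (10, 2)→(8, 4): d=(-2,2) right/bottom  bias=-1
  edge (8, 4)→(7, 0): d=(-1,-4) top-left  bias=+0
  edge (7, 0)→(10, 2): d=(3,2) right/bottom  bias=-1
    (5,0)@(11, 1): e=[0,15,-5] → ·  [on edge]
    (4,1)@(9, 3): e=[0,5,5] → ·  [on edge]
    (3,2)@(7, 5): e=[0,-5,15] → ·  [on edge]
    (2,3)@(5, 7): e=[0,-15,25] → ·  [on edge]
    (1,4)@(3, 9): e=[0,-25,35] → ·  [on edge]
    (0,5)@(1, 11): e=[0,-35,45] → ·  [on edge]
  covered (0 px):
    · · · · · · · · · · · ·
    · · · · · · · · · · · ·
    · · · · · · · · · · · ·
    · · · · · · · · · · · ·
    · · · · · · · · · · · ·
    · · · · · · · · · · · ·
    · · · · · · · · · · · ·
T1:
  2·area = 88  (B↔C swapped to make it positive)
  edge (4, 10)→(20, 6): d=(16,-4) top-left  bias=+0
  edge (20, 6)→(18, 12): d=(-2,6) right/bottom  bias=-1
  edge (18, 12)→(4, 10): d=(-14,-2) top-left  bias=+0
    (10,1)@(21, 3): e=[-44,0,132] → ·  [on edge]
    (8,3)@(17, 7): e=[4,16,68] → █
    (9,3)@(19, 7): e=[12,4,72] → █
    (10,3)@(21, 7): e=[20,-8,76] → ·
    (4,4)@(9, 9): e=[4,60,24] → █
    (5,4)@(11, 9): e=[12,48,28] → █
    (6,4)@(13, 9): e=[20,36,32] → █
    (7,4)@(15, 9): e=[28,24,36] → █
    (9,4)@(19, 9): e=[44,0,44] → ·  [on edge]
    (4,5)@(9, 11): e=[36,56,-4] → ·
    (5,5)@(11, 11): e=[44,44,0] → █  [on edge]
    (9,5)@(19, 11): e=[76,-4,16] → ·
  covered (11 px):
    · · · · · · · · · · · ·
    · · · · · · · · · · · ·
    · · · · · · · · · · · ·
    · · · · · · · · █ █ · ·
    · · · · █ █ █ █ █ · · ·
    · · · · · █ █ █ █ · · ·
    · · · · · · · · · · · ·
T2:
  2·area = 80  (B↔C swapped to make it positive)
  edge (8, 0)→(18, 4): d=(10,4) right/bottom  bias=-1
  edge (18, 4)→(18, 12): d=(0,8) right/bottom  bias=-1
  edge (18, 12)→(8, 0): d=(-10,-12) top-left  bias=+0
    (4,0)@(9, 1): e=[6,72,2] → █
    (5,0)@(11, 1): e=[-2,56,26] → ·
    (4,1)@(9, 3): e=[26,72,-18] → ·
    (5,1)@(11, 3): e=[18,56,6] → █
    (6,1)@(13, 3): e=[10,40,30] → █
    (7,1)@(15, 3): e=[2,24,54] → █
    (8,1)@(17, 3): e=[-6,8,78] → ·
    (5,2)@(11, 5): e=[38,56,-14] → ·
    (6,2)@(13, 5): e=[30,40,10] → █
    (8,2)@(17, 5): e=[14,8,58] → █
    (9,2)@(19, 5): e=[6,-8,82] → ·
    (6,3)@(13, 7): e=[50,40,-10] → ·
  covered (10 px):
    · · · · █ · · · · · · ·
    · · · · · █ █ █ · · · ·
    · · · · · · █ █ █ · · ·
    · · · · · · · █ █ · · ·
    · · · · · · · · █ · · ·
    · · · · · · · · · · · ·
    · · · · · · · · · · · ·

Final: 21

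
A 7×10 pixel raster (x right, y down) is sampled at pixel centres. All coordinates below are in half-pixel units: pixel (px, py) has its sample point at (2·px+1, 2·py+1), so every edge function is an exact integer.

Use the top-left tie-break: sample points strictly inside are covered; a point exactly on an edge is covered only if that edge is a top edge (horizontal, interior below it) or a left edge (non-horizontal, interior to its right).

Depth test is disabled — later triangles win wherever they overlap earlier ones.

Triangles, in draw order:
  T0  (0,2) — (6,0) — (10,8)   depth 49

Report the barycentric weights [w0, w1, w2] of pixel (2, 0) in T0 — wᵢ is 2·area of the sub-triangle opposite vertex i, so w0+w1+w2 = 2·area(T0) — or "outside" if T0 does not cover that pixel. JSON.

T0:
  2·area = 56
  edge (0, 2)→(6, 0): d=(6,-2) top-left  bias=+0
  edge (6, 0)→(10, 8): d=(4,8) right/bottom  bias=-1
  edge (10, 8)→(0, 2): d=(-10,-6) top-left  bias=+0
    (1,0)@(3, 1): e=[0,28,28] → X  [on edge]
    (2,0)@(5, 1): e=[4,12,40] → X
    (3,0)@(7, 1): e=[8,-4,52] → .
    (1,1)@(3, 3): e=[12,36,8] → X
    (3,1)@(7, 3): e=[20,4,32] → X
    (4,1)@(9, 3): e=[24,-12,44] → .
    (1,2)@(3, 5): e=[24,44,-12] → .
    (2,2)@(5, 5): e=[28,28,0] → X  [on edge]
    (4,2)@(9, 5): e=[36,-4,24] → .
    (2,3)@(5, 7): e=[40,36,-20] → .
    (3,3)@(7, 7): e=[44,20,-8] → .
    (4,3)@(9, 7): e=[48,4,4] → X
  covered (8 px):
    . X X . . . .
    . X X X . . .
    . . X X . . .
    . . . . X . .
    . . . . . . .
    . . . . . . .
    . . . . . . .
    . . . . . . .
    . . . . . . .
    . . . . . . .

Answer: [12,40,4]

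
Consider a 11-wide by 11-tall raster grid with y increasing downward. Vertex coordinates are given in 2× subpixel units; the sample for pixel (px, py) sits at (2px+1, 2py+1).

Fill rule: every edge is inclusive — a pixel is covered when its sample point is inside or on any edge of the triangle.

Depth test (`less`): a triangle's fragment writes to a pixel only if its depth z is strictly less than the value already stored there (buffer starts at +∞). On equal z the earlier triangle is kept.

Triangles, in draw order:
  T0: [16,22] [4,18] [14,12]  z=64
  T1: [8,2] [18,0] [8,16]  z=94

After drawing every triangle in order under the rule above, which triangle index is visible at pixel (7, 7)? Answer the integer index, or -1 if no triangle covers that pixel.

T0:
  2·area = 112
  edge (16, 22)→(4, 18): d=(-12,-4) inclusive
  edge (4, 18)→(14, 12): d=(10,-6) inclusive
  edge (14, 12)→(16, 22): d=(2,10) inclusive
    (6,3)@(13, 7): e=[168,-56,0] → ·  [on edge]
    (9,4)@(19, 9): e=[168,0,-56] → ·  [on edge]
    (6,6)@(13, 13): e=[96,4,12] → #
    (7,6)@(15, 13): e=[104,16,-8] → ·
    (4,7)@(9, 15): e=[56,0,56] → #  [on edge]
    (5,7)@(11, 15): e=[64,12,36] → #
    (7,7)@(15, 15): e=[80,36,-4] → ·
    (0,8)@(1, 17): e=[0,-28,140] → ·  [on edge]
    (3,8)@(7, 17): e=[24,8,80] → #
    (7,8)@(15, 17): e=[56,56,0] → #  [on edge]
    (8,8)@(17, 17): e=[64,68,-20] → ·
    (3,9)@(7, 19): e=[0,28,84] → #  [on edge]
    (6,10)@(13, 21): e=[0,84,28] → #  [on edge]
  covered (16 px):
    · · · · · · · · · · ·
    · · · · · · · · · · ·
    · · · · · · · · · · ·
    · · · · · · · · · · ·
    · · · · · · · · · · ·
    · · · · · · · · · · ·
    · · · · · · # · · · ·
    · · · · # # # · · · ·
    · · · # # # # # · · ·
    · · · # # # # # · · ·
    · · · · · · # # · · ·
T1:
  2·area = 140
  edge (8, 2)→(18, 0): d=(10,-2) inclusive
  edge (18, 0)→(8, 16): d=(-10,16) inclusive
  edge (8, 16)→(8, 2): d=(0,-14) inclusive
    (6,0)@(13, 1): e=[0,70,70] → #  [on edge]
    (7,0)@(15, 1): e=[4,38,98] → #
    (8,0)@(17, 1): e=[8,6,126] → #
    (9,0)@(19, 1): e=[12,-26,154] → ·
    (1,1)@(3, 3): e=[0,210,-70] → ·  [on edge]
    (4,1)@(9, 3): e=[12,114,14] → #
    (5,1)@(11, 3): e=[16,82,42] → #
    (8,1)@(17, 3): e=[28,-14,126] → ·
    (4,2)@(9, 5): e=[32,94,14] → #
    (7,2)@(15, 5): e=[44,-2,98] → ·
    (4,3)@(9, 7): e=[52,74,14] → #
    (7,3)@(15, 7): e=[64,-22,98] → ·
  covered (18 px):
    · · · · · · # # # · ·
    · · · · # # # # · · ·
    · · · · # # # · · · ·
    · · · · # # # · · · ·
    · · · · # # · · · · ·
    · · · · # # · · · · ·
    · · · · # · · · · · ·
    · · · · · · · · · · ·
    · · · · · · · · · · ·
    · · · · · · · · · · ·
    · · · · · · · · · · ·

Z-buffer (winner per pixel, '.' = empty):
  . . . . . . 1 1 1 . .
  . . . . 1 1 1 1 . . .
  . . . . 1 1 1 . . . .
  . . . . 1 1 1 . . . .
  . . . . 1 1 . . . . .
  . . . . 1 1 . . . . .
  . . . . 1 . 0 . . . .
  . . . . 0 0 0 . . . .
  . . . 0 0 0 0 0 . . .
  . . . 0 0 0 0 0 . . .
  . . . . . . 0 0 . . .

Result: -1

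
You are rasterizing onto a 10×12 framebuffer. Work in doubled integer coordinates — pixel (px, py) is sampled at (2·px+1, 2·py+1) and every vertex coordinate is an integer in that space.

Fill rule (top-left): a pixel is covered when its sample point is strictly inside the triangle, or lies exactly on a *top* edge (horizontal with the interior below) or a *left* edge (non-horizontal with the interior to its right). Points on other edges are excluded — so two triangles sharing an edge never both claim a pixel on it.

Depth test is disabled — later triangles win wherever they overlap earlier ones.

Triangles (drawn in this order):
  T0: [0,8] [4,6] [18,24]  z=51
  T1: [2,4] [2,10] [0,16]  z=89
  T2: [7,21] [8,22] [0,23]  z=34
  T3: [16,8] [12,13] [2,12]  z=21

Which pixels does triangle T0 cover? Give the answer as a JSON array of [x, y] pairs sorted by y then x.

T0:
  2·area = 100
  edge (0, 8)→(4, 6): d=(4,-2) top-left  bias=+0
  edge (4, 6)→(18, 24): d=(14,18) right/bottom  bias=-1
  edge (18, 24)→(0, 8): d=(-18,-16) top-left  bias=+0
    (1,3)@(3, 7): e=[2,32,66] → #
    (2,3)@(5, 7): e=[6,-4,98] → ·
    (1,4)@(3, 9): e=[10,60,30] → #
    (2,4)@(5, 9): e=[14,24,62] → #
    (3,4)@(7, 9): e=[18,-12,94] → ·
    (1,5)@(3, 11): e=[18,88,-6] → ·
    (2,5)@(5, 11): e=[22,52,26] → #
    (3,5)@(7, 11): e=[26,16,58] → #
    (4,5)@(9, 11): e=[30,-20,90] → ·
    (2,6)@(5, 13): e=[30,80,-10] → ·
    (3,6)@(7, 13): e=[34,44,22] → #
    (4,6)@(9, 13): e=[38,8,54] → #
    (5,7)@(11, 15): e=[50,0,50] → ·  [on edge]
  covered (12 px):
    · · · · · · · · · ·
    · · · · · · · · · ·
    · · · · · · · · · ·
    · # · · · · · · · ·
    · # # · · · · · · ·
    · · # # · · · · · ·
    · · · # # · · · · ·
    · · · · # · · · · ·
    · · · · · # · · · ·
    · · · · · · # · · ·
    · · · · · · · # · ·
    · · · · · · · · # ·
T1:
  2·area = 12
  edge (2, 4)→(2, 10): d=(0,6) right/bottom  bias=-1
  edge (2, 10)→(0, 16): d=(-2,6) right/bottom  bias=-1
  edge (0, 16)→(2, 4): d=(2,-12) top-left  bias=+0
    (2,0)@(5, 1): e=[-18,0,30] → ·  [on edge]
    (1,3)@(3, 7): e=[-6,0,18] → ·  [on edge]
    (0,5)@(1, 11): e=[6,4,2] → #
    (1,5)@(3, 11): e=[-6,-8,26] → ·
    (0,6)@(1, 13): e=[6,0,6] → ·  [on edge]
  covered (1 px):
    · · · · · · · · · ·
    · · · · · · · · · ·
    · · · · · · · · · ·
    · · · · · · · · · ·
    · · · · · · · · · ·
    # · · · · · · · · ·
    · · · · · · · · · ·
    · · · · · · · · · ·
    · · · · · · · · · ·
    · · · · · · · · · ·
    · · · · · · · · · ·
    · · · · · · · · · ·
T2:
  2·area = 9
  edge (7, 21)→(8, 22): d=(1,1) right/bottom  bias=-1
  edge (8, 22)→(0, 23): d=(-8,1) right/bottom  bias=-1
  edge (0, 23)→(7, 21): d=(7,-2) top-left  bias=+0
    (0,7)@(1, 15): e=[0,63,-54] → ·  [on edge]
    (1,8)@(3, 17): e=[0,45,-36] → ·  [on edge]
    (2,9)@(5, 19): e=[0,27,-18] → ·  [on edge]
    (3,10)@(7, 21): e=[0,9,0] → ·  [on edge]
    (4,11)@(9, 23): e=[0,-9,18] → ·  [on edge]
  covered (0 px):
    · · · · · · · · · ·
    · · · · · · · · · ·
    · · · · · · · · · ·
    · · · · · · · · · ·
    · · · · · · · · · ·
    · · · · · · · · · ·
    · · · · · · · · · ·
    · · · · · · · · · ·
    · · · · · · · · · ·
    · · · · · · · · · ·
    · · · · · · · · · ·
    · · · · · · · · · ·
T3:
  2·area = 54
  edge (16, 8)→(12, 13): d=(-4,5) right/bottom  bias=-1
  edge (12, 13)→(2, 12): d=(-10,-1) top-left  bias=+0
  edge (2, 12)→(16, 8): d=(14,-4) top-left  bias=+0
    (6,4)@(13, 9): e=[11,41,2] → #
    (7,4)@(15, 9): e=[1,43,10] → #
    (8,4)@(17, 9): e=[-9,45,18] → ·
    (3,5)@(7, 11): e=[33,15,6] → #
    (4,5)@(9, 11): e=[23,17,14] → #
    (5,5)@(11, 11): e=[13,19,22] → #
    (7,5)@(15, 11): e=[-7,23,38] → ·
    (3,6)@(7, 13): e=[25,-5,34] → ·
    (4,6)@(9, 13): e=[15,-3,42] → ·
    (5,6)@(11, 13): e=[5,-1,50] → ·
    (6,6)@(13, 13): e=[-5,1,58] → ·
  covered (6 px):
    · · · · · · · · · ·
    · · · · · · · · · ·
    · · · · · · · · · ·
    · · · · · · · · · ·
    · · · · · · # # · ·
    · · · # # # # · · ·
    · · · · · · · · · ·
    · · · · · · · · · ·
    · · · · · · · · · ·
    · · · · · · · · · ·
    · · · · · · · · · ·
    · · · · · · · · · ·

Result: [[1,3],[1,4],[2,4],[2,5],[3,5],[3,6],[4,6],[4,7],[5,8],[6,9],[7,10],[8,11]]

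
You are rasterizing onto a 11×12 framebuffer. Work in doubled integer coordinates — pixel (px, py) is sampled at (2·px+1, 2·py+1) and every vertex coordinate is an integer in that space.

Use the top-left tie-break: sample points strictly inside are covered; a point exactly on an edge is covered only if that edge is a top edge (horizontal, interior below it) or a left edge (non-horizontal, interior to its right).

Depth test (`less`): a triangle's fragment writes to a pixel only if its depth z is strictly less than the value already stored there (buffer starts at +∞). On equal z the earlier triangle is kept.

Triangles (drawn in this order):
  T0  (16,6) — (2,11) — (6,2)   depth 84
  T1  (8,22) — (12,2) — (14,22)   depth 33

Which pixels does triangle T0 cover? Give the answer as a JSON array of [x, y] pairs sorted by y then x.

T0:
  2·area = 106
  edge (16, 6)→(2, 11): d=(-14,5) right/bottom  bias=-1
  edge (2, 11)→(6, 2): d=(4,-9) top-left  bias=+0
  edge (6, 2)→(16, 6): d=(10,4) right/bottom  bias=-1
    (3,1)@(7, 3): e=[87,13,6] → X
    (4,1)@(9, 3): e=[77,31,-2] → .
    (2,2)@(5, 5): e=[69,3,34] → X
    (4,2)@(9, 5): e=[49,39,18] → X
    (5,2)@(11, 5): e=[39,57,10] → X
    (6,2)@(13, 5): e=[29,75,2] → X
    (7,2)@(15, 5): e=[19,93,-6] → .
    (2,3)@(5, 7): e=[41,11,54] → X
    (7,3)@(15, 7): e=[-9,101,14] → .
    (1,4)@(3, 9): e=[23,1,82] → X
    (4,4)@(9, 9): e=[-7,55,58] → .
    (5,4)@(11, 9): e=[-17,73,50] → .
  covered (14 px):
    . . . . . . . . . . .
    . . . X . . . . . . .
    . . X X X X X . . . .
    . . X X X X X . . . .
    . X X X . . . . . . .
    . . . . . . . . . . .
    . . . . . . . . . . .
    . . . . . . . . . . .
    . . . . . . . . . . .
    . . . . . . . . . . .
    . . . . . . . . . . .
    . . . . . . . . . . .
T1:
  2·area = 120
  edge (8, 22)→(12, 2): d=(4,-20) top-left  bias=+0
  edge (12, 2)→(14, 22): d=(2,20) right/bottom  bias=-1
  edge (14, 22)→(8, 22): d=(-6,0) right/bottom  bias=-1
    (5,3)@(11, 7): e=[0,30,90] → X  [on edge]
    (6,3)@(13, 7): e=[40,-10,90] → .
    (5,4)@(11, 9): e=[8,34,78] → X
    (6,4)@(13, 9): e=[48,-6,78] → .
    (5,5)@(11, 11): e=[16,38,66] → X
    (6,5)@(13, 11): e=[56,-2,66] → .
    (5,6)@(11, 13): e=[24,42,54] → X
    (6,6)@(13, 13): e=[64,2,54] → X
    (7,6)@(15, 13): e=[104,-38,54] → .
    (5,7)@(11, 15): e=[32,46,42] → X
    (7,7)@(15, 15): e=[112,-34,42] → .
    (4,8)@(9, 17): e=[0,90,30] → X  [on edge]
  covered (16 px):
    . . . . . . . . . . .
    . . . . . . . . . . .
    . . . . . . . . . . .
    . . . . . X . . . . .
    . . . . . X . . . . .
    . . . . . X . . . . .
    . . . . . X X . . . .
    . . . . . X X . . . .
    . . . . X X X . . . .
    . . . . X X X . . . .
    . . . . X X X . . . .
    . . . . . . . . . . .

Answer: [[3,1],[2,2],[3,2],[4,2],[5,2],[6,2],[2,3],[3,3],[4,3],[5,3],[6,3],[1,4],[2,4],[3,4]]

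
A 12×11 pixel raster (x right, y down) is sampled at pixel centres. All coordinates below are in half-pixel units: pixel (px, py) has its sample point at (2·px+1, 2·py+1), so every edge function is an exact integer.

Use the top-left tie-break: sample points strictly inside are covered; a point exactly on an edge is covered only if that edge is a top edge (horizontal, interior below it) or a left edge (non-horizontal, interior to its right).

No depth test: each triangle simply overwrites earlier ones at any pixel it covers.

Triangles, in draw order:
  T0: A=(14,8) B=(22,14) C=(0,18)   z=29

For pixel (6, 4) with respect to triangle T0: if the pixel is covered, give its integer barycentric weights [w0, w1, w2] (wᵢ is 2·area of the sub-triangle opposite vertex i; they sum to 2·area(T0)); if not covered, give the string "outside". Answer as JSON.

T0:
  2·area = 164
  edge (14, 8)→(22, 14): d=(8,6) right/bottom  bias=-1
  edge (22, 14)→(0, 18): d=(-22,4) right/bottom  bias=-1
  edge (0, 18)→(14, 8): d=(14,-10) top-left  bias=+0
    (10,1)@(21, 3): e=[-82,246,0] → ·  [on edge]
    (6,4)@(13, 9): e=[14,146,4] → █
    (7,4)@(15, 9): e=[2,138,24] → █
    (8,4)@(17, 9): e=[-10,130,44] → ·
    (5,5)@(11, 11): e=[42,110,12] → █
    (8,5)@(17, 11): e=[6,86,72] → █
    (9,5)@(19, 11): e=[-6,78,92] → ·
    (3,6)@(7, 13): e=[82,82,0] → █  [on edge]
    (4,6)@(9, 13): e=[70,74,20] → █
    (9,6)@(19, 13): e=[10,34,120] → █
    (10,6)@(21, 13): e=[-2,26,140] → ·
    (2,7)@(5, 15): e=[110,46,8] → █
  covered (21 px):
    · · · · · · · · · · · ·
    · · · · · · · · · · · ·
    · · · · · · · · · · · ·
    · · · · · · · · · · · ·
    · · · · · · █ █ · · · ·
    · · · · · █ █ █ █ · · ·
    · · · █ █ █ █ █ █ █ · ·
    · · █ █ █ █ █ █ · · · ·
    · █ █ · · · · · · · · ·
    · · · · · · · · · · · ·
    · · · · · · · · · · · ·

Final: [146,4,14]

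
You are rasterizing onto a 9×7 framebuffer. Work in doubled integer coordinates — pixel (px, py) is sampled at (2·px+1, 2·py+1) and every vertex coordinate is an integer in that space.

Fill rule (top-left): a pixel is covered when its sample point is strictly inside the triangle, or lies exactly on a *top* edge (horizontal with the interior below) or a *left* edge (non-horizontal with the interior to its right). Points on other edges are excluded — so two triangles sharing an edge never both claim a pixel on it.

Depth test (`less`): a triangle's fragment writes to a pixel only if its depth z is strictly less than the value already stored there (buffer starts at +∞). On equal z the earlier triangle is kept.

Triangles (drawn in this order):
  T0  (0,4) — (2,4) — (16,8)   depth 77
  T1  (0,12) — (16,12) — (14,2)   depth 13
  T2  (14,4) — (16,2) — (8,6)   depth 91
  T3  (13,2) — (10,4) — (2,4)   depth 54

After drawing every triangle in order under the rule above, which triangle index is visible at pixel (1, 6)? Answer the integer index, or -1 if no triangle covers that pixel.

T0:
  2·area = 8
  edge (0, 4)→(2, 4): d=(2,0) top-left  bias=+0
  edge (2, 4)→(16, 8): d=(14,4) right/bottom  bias=-1
  edge (16, 8)→(0, 4): d=(-16,-4) top-left  bias=+0
    (2,2)@(5, 5): e=[2,2,4] → X
    (3,2)@(7, 5): e=[2,-6,12] → .
    (2,3)@(5, 7): e=[6,30,-28] → .
  covered (1 px):
    . . . . . . . . .
    . . . . . . . . .
    . . X . . . . . .
    . . . . . . . . .
    . . . . . . . . .
    . . . . . . . . .
    . . . . . . . . .
T1:
  2·area = 160  (B↔C swapped to make it positive)
  edge (0, 12)→(14, 2): d=(14,-10) top-left  bias=+0
  edge (14, 2)→(16, 12): d=(2,10) right/bottom  bias=-1
  edge (16, 12)→(0, 12): d=(-16,0) right/bottom  bias=-1
    (6,1)@(13, 3): e=[4,12,144] → X
    (7,1)@(15, 3): e=[24,-8,144] → .
    (5,2)@(11, 5): e=[12,36,112] → X
    (7,2)@(15, 5): e=[52,-4,112] → .
    (3,3)@(7, 7): e=[0,80,80] → X  [on edge]
    (4,3)@(9, 7): e=[20,60,80] → X
    (7,3)@(15, 7): e=[80,0,80] → .  [on edge]
    (2,4)@(5, 9): e=[8,104,48] → X
    (7,4)@(15, 9): e=[108,4,48] → X
    (8,4)@(17, 9): e=[128,-16,48] → .
    (1,5)@(3, 11): e=[16,128,16] → X
    (8,5)@(17, 11): e=[156,-12,16] → .
  covered (20 px):
    . . . . . . . . .
    . . . . . . X . .
    . . . . . X X . .
    . . . X X X X . .
    . . X X X X X X .
    . X X X X X X X .
    . . . . . . . . .
T2:
  2·area = 8  (B↔C swapped to make it positive)
  edge (14, 4)→(8, 6): d=(-6,2) right/bottom  bias=-1
  edge (8, 6)→(16, 2): d=(8,-4) top-left  bias=+0
  edge (16, 2)→(14, 4): d=(-2,2) right/bottom  bias=-1
    (8,0)@(17, 1): e=[12,-4,0] → .  [on edge]
    (7,1)@(15, 3): e=[4,4,0] → .  [on edge]
    (8,1)@(17, 3): e=[0,12,-4] → .  [on edge]
    (5,2)@(11, 5): e=[0,4,4] → .  [on edge]
    (6,2)@(13, 5): e=[-4,12,0] → .  [on edge]
    (2,3)@(5, 7): e=[0,-4,12] → .  [on edge]
    (5,3)@(11, 7): e=[-12,20,0] → .  [on edge]
    (4,4)@(9, 9): e=[-20,28,0] → .  [on edge]
    (3,5)@(7, 11): e=[-28,36,0] → .  [on edge]
    (2,6)@(5, 13): e=[-36,44,0] → .  [on edge]
  covered (0 px):
    . . . . . . . . .
    . . . . . . . . .
    . . . . . . . . .
    . . . . . . . . .
    . . . . . . . . .
    . . . . . . . . .
    . . . . . . . . .
T3:
  2·area = 16
  edge (13, 2)→(10, 4): d=(-3,2) right/bottom  bias=-1
  edge (10, 4)→(2, 4): d=(-8,0) right/bottom  bias=-1
  edge (2, 4)→(13, 2): d=(11,-2) top-left  bias=+0
    (4,1)@(9, 3): e=[5,8,3] → X
    (5,1)@(11, 3): e=[1,8,7] → X
    (6,1)@(13, 3): e=[-3,8,11] → .
    (4,2)@(9, 5): e=[-1,-8,25] → .
    (5,2)@(11, 5): e=[-5,-8,29] → .
  covered (2 px):
    . . . . . . . . .
    . . . . X X . . .
    . . . . . . . . .
    . . . . . . . . .
    . . . . . . . . .
    . . . . . . . . .
    . . . . . . . . .

Z-buffer (winner per pixel, '.' = empty):
  . . . . . . . . .
  . . . . 3 3 1 . .
  . . 0 . . 1 1 . .
  . . . 1 1 1 1 . .
  . . 1 1 1 1 1 1 .
  . 1 1 1 1 1 1 1 .
  . . . . . . . . .

Final: -1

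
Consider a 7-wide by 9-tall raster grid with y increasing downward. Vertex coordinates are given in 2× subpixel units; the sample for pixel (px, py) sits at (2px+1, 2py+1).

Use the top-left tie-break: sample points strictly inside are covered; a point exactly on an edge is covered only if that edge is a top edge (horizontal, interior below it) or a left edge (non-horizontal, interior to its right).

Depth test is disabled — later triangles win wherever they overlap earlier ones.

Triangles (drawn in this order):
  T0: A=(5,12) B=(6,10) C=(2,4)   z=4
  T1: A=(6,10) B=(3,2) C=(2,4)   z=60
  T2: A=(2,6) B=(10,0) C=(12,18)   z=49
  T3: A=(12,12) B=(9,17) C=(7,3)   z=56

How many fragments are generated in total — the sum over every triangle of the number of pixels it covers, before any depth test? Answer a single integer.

T0:
  2·area = 14  (B↔C swapped to make it positive)
  edge (5, 12)→(2, 4): d=(-3,-8) top-left  bias=+0
  edge (2, 4)→(6, 10): d=(4,6) right/bottom  bias=-1
  edge (6, 10)→(5, 12): d=(-1,2) right/bottom  bias=-1
    (2,4)@(5, 9): e=[9,2,3] → X
    (3,4)@(7, 9): e=[25,-10,-1] → .
    (2,5)@(5, 11): e=[3,10,1] → X
    (3,5)@(7, 11): e=[19,-2,-3] → .
    (2,6)@(5, 13): e=[-3,18,-1] → .
  covered (2 px):
    . . . . . . .
    . . . . . . .
    . . . . . . .
    . . . . . . .
    . . X . . . .
    . . X . . . .
    . . . . . . .
    . . . . . . .
    . . . . . . .
T1:
  2·area = 14  (B↔C swapped to make it positive)
  edge (6, 10)→(2, 4): d=(-4,-6) top-left  bias=+0
  edge (2, 4)→(3, 2): d=(1,-2) top-left  bias=+0
  edge (3, 2)→(6, 10): d=(3,8) right/bottom  bias=-1
    (1,1)@(3, 3): e=[10,1,3] → X
    (2,1)@(5, 3): e=[22,5,-13] → .
    (1,2)@(3, 5): e=[2,3,9] → X
    (2,2)@(5, 5): e=[14,7,-7] → .
    (1,3)@(3, 7): e=[-6,5,15] → .
  covered (2 px):
    . . . . . . .
    . X . . . . .
    . X . . . . .
    . . . . . . .
    . . . . . . .
    . . . . . . .
    . . . . . . .
    . . . . . . .
    . . . . . . .
T2:
  2·area = 156
  edge (2, 6)→(10, 0): d=(8,-6) top-left  bias=+0
  edge (10, 0)→(12, 18): d=(2,18) right/bottom  bias=-1
  edge (12, 18)→(2, 6): d=(-10,-12) top-left  bias=+0
    (4,0)@(9, 1): e=[2,20,134] → X
    (5,0)@(11, 1): e=[14,-16,158] → .
    (3,1)@(7, 3): e=[6,60,90] → X
    (5,1)@(11, 3): e=[30,-12,138] → .
    (2,2)@(5, 5): e=[10,100,46] → X
    (5,2)@(11, 5): e=[46,-8,118] → .
    (1,3)@(3, 7): e=[14,140,2] → X
    (5,3)@(11, 7): e=[62,-4,98] → .
    (1,4)@(3, 9): e=[30,144,-18] → .
    (2,4)@(5, 9): e=[42,108,6] → X
    (5,4)@(11, 9): e=[78,0,78] → .  [on edge]
    (2,5)@(5, 11): e=[58,112,-14] → .
  covered (19 px):
    . . . . X . .
    . . . X X . .
    . . X X X . .
    . X X X X . .
    . . X X X . .
    . . . X X X .
    . . . . X X .
    . . . . . X .
    . . . . . . .
T3:
  2·area = 52
  edge (12, 12)→(9, 17): d=(-3,5) right/bottom  bias=-1
  edge (9, 17)→(7, 3): d=(-2,-14) top-left  bias=+0
  edge (7, 3)→(12, 12): d=(5,9) right/bottom  bias=-1
    (3,1)@(7, 3): e=[52,0,0] → .  [on edge]
    (4,3)@(9, 7): e=[30,20,2] → X
    (5,3)@(11, 7): e=[20,48,-16] → .
    (4,4)@(9, 9): e=[24,16,12] → X
    (5,4)@(11, 9): e=[14,44,-6] → .
    (4,5)@(9, 11): e=[18,12,22] → X
    (5,5)@(11, 11): e=[8,40,4] → X
    (6,5)@(13, 11): e=[-2,68,-14] → .
    (4,6)@(9, 13): e=[12,8,32] → X
    (6,6)@(13, 13): e=[-8,64,-4] → .
    (4,7)@(9, 15): e=[6,4,42] → X
    (5,7)@(11, 15): e=[-4,32,24] → .
    (4,8)@(9, 17): e=[0,0,52] → .  [on edge]
  covered (7 px):
    . . . . . . .
    . . . . . . .
    . . . . . . .
    . . . . X . .
    . . . . X . .
    . . . . X X .
    . . . . X X .
    . . . . X . .
    . . . . . . .

Answer: 30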